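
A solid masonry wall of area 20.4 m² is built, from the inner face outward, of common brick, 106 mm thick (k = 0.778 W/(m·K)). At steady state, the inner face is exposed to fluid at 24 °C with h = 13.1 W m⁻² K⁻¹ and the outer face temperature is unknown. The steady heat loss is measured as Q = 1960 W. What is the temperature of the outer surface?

Series resistances:
  R_conv,in = 1/(hA) = 1/(13.1·20.4) = 0.003742 K/W
  R_common brick = L/(kA) = 0.106/(0.778·20.4) = 0.006679 K/W
ΣR = 0.01042 K/W
ΔT = Q·ΣR = 1960 × 0.01042 = 20.42 K
Heat flows outward, so T_out = T_in − ΔT = 24 − 20.42 = 3.58 °C

T_out = 3.58 °C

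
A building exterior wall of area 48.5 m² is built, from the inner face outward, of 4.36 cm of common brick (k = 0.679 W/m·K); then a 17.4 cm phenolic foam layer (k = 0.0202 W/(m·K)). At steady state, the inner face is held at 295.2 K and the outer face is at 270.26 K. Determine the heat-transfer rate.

Q = 139 W

Treat each layer as a resistance in series:
  R_common brick = L/(kA) = 0.0436/(0.679·48.5) = 0.001324 K/W
  R_phenolic foam = L/(kA) = 0.174/(0.0202·48.5) = 0.1776 K/W
ΣR = 0.001324 + 0.1776 = 0.1789 K/W
Q = ΔT/ΣR = (295.2 K − 270.26 K)/0.1789 = 139 W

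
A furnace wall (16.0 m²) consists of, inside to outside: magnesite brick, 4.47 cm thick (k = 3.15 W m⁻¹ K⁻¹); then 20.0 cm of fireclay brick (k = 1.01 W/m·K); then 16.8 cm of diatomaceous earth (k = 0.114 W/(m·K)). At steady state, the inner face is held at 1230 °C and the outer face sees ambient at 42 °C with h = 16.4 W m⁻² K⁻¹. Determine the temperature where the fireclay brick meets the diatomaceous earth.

Resistance network (inner→outer):
  R_magnesite brick = L/(kA) = 0.0447/(3.15·16.0) = 8.869×10^-4 K/W
  R_fireclay brick = L/(kA) = 0.200/(1.01·16.0) = 0.01238 K/W
  R_diatomaceous earth = L/(kA) = 0.168/(0.114·16.0) = 0.09211 K/W
  R_conv,out = 1/(hA) = 1/(16.4·16.0) = 0.003811 K/W
ΣR = 8.869×10^-4 + 0.01238 + 0.09211 + 0.003811 = 0.1092 K/W
Q = ΔT/ΣR = (1230 °C − 42 °C)/0.1092 = 10880 W
From the inner boundary to the fireclay brick/diatomaceous earth interface, ΣR_partial = 0.01327 K/W.
T_interface = T_in − Q·ΣR_partial = 1230 °C − (10880)(0.01327) = 1086 °C

T = 1086 °C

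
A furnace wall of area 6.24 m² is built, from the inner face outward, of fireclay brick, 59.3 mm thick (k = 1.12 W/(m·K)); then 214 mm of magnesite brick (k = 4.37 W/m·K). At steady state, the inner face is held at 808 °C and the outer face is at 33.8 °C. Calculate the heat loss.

Q = 47.4 kW

Treat each layer as a resistance in series:
  R_fireclay brick = L/(kA) = 0.0593/(1.12·6.24) = 0.008485 K/W
  R_magnesite brick = L/(kA) = 0.214/(4.37·6.24) = 0.007848 K/W
ΣR = 0.008485 + 0.007848 = 0.01633 K/W
Q = ΔT/ΣR = (808 °C − 33.8 °C)/0.01633 = 47400 W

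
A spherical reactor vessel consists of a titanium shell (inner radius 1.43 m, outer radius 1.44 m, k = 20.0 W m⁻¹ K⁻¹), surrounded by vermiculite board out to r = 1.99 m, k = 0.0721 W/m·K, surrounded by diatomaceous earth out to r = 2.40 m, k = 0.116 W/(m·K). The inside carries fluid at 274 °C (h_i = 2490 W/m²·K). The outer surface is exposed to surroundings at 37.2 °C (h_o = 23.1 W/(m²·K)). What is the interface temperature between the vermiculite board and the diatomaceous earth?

T = 89.1 °C

Treat each layer as a resistance in series:
  R_conv,in = 1/(4πr²h) = 1/(4π·1.43²·2490) = 1.563×10^-5 K/W
  R_titanium = (1/1.43 − 1/1.44)/(4πk) = 0.004856/(4π·20.0) = 1.932×10^-5 K/W
  R_vermiculite board = (1/1.44 − 1/1.99)/(4πk) = 0.1919/(4π·0.0721) = 0.2118 K/W
  R_diatomaceous earth = (1/1.99 − 1/2.40)/(4πk) = 0.08585/(4π·0.116) = 0.05889 K/W
  R_conv,out = 1/(4πr²h) = 1/(4π·2.40²·23.1) = 5.981×10^-4 K/W
ΣR = 1.563×10^-5 + 1.932×10^-5 + 0.2118 + 0.05889 + 5.981×10^-4 = 0.2713 K/W
Q = ΔT/ΣR = (274 °C − 37.2 °C)/0.2713 = 872.8 W
From the inner boundary to the vermiculite board/diatomaceous earth interface, ΣR_partial = 0.2118 K/W.
T_interface = T_in − Q·ΣR_partial = 274 °C − (872.8)(0.2118) = 89.1 °C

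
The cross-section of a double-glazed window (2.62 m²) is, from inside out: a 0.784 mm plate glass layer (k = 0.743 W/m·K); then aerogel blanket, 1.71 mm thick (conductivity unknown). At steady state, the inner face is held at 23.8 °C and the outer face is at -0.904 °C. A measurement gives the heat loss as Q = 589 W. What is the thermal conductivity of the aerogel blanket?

ΣR = ΔT/Q = |23.8 − -0.904|/589 = 0.04194 K/W
Known resistances:
  R_plate glass = L/(kA) = 7.84×10^-4/(0.743·2.62) = 4.027×10^-4 K/W
R_aerogel blanket = ΣR − ΣR_known = 0.04194 − 4.027×10^-4 = 0.04154 K/W
L/(kA) = 0.04154 ⇒ k = 0.00171/(0.04154·2.62) = 0.0157 W/m·K

k = 0.0157 W/m·K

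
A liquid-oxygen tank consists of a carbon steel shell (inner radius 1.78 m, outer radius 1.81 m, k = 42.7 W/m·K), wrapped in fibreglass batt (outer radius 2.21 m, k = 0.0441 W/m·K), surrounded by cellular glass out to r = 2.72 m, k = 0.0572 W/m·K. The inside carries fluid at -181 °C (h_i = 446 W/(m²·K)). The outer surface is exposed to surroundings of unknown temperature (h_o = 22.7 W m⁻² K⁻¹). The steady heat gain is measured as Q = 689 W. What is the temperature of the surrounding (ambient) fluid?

Series resistances:
  R_conv,in = 1/(4πr²h) = 1/(4π·1.78²·446) = 5.631×10^-5 K/W
  R_carbon steel = (1/1.78 − 1/1.81)/(4πk) = 0.009312/(4π·42.7) = 1.735×10^-5 K/W
  R_fibreglass batt = (1/1.81 − 1/2.21)/(4πk) = 0.1000/(4π·0.0441) = 0.1804 K/W
  R_cellular glass = (1/2.21 − 1/2.72)/(4πk) = 0.08484/(4π·0.0572) = 0.1180 K/W
  R_conv,out = 1/(4πr²h) = 1/(4π·2.72²·22.7) = 4.738×10^-4 K/W
ΣR = 0.2990 K/W
ΔT = Q·ΣR = 689 × 0.2990 = 206.0 K
Heat flows inward, so T_out = T_in + ΔT = -181 + 206.0 = 25.0 °C

T_out = 25.0 °C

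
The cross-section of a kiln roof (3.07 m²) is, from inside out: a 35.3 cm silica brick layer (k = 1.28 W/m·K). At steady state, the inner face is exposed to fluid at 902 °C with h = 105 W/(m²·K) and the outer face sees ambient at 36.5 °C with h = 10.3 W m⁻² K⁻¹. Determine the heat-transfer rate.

Q = 6950 W

Treat each layer as a resistance in series:
  R_conv,in = 1/(hA) = 1/(105·3.07) = 0.003102 K/W
  R_silica brick = L/(kA) = 0.353/(1.28·3.07) = 0.08983 K/W
  R_conv,out = 1/(hA) = 1/(10.3·3.07) = 0.03162 K/W
ΣR = 0.003102 + 0.08983 + 0.03162 = 0.1246 K/W
Q = ΔT/ΣR = (902 °C − 36.5 °C)/0.1246 = 6950 W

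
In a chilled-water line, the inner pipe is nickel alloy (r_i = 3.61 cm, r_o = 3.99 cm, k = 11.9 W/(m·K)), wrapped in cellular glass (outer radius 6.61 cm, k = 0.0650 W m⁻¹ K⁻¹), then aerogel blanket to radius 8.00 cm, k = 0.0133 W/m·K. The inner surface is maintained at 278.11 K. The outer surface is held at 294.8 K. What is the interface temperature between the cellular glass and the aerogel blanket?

Treat each layer as a resistance in series:
  R'_nickel alloy = ln(0.0399/0.0361)/(2πk) = 0.1001/(2π·11.9) = 0.001339 m·K/W
  R'_cellular glass = ln(0.0661/0.0399)/(2πk) = 0.5048/(2π·0.0650) = 1.236 m·K/W
  R'_aerogel blanket = ln(0.0800/0.0661)/(2πk) = 0.1909/(2π·0.0133) = 2.284 m·K/W
ΣR = 0.001339 + 1.236 + 2.284 = 3.521 m·K/W
Q' = ΔT/ΣR = (278.11 K − 294.8 K)/3.521 = -4.740 W/m
From the inner boundary to the cellular glass/aerogel blanket interface, ΣR_partial = 1.237 m·K/W.
T_interface = T_in − Q'·ΣR_partial = 278.11 K − (-4.740)(1.237) = 284.0 K

T = 284.0 K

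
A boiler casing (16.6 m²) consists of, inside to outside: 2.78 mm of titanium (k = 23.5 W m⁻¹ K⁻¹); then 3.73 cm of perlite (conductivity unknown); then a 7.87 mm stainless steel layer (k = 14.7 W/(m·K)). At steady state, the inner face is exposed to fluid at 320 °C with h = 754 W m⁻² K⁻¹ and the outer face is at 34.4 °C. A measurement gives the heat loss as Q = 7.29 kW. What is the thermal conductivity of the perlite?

ΣR = ΔT/Q = |320 − 34.4|/7290 = 0.03918 K/W
Known resistances:
  R_conv,in = 1/(hA) = 1/(754·16.6) = 7.990×10^-5 K/W
  R_titanium = L/(kA) = 0.00278/(23.5·16.6) = 7.126×10^-6 K/W
  R_stainless steel = L/(kA) = 0.00787/(14.7·16.6) = 3.225×10^-5 K/W
R_perlite = ΣR − ΣR_known = 0.03918 − 1.193×10^-4 = 0.03906 K/W
L/(kA) = 0.03906 ⇒ k = 0.0373/(0.03906·16.6) = 0.0575 W/m·K

k = 0.0575 W/m·K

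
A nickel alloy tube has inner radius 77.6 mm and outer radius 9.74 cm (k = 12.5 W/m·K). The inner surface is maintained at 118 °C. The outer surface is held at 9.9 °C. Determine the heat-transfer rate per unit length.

Q' = 37400 W/m

Q' = 2πk·ΔT/ln(r₂/r₁) = 2π × 12.5 × 108.1 / ln(0.0974/0.0776) = 37400 W/m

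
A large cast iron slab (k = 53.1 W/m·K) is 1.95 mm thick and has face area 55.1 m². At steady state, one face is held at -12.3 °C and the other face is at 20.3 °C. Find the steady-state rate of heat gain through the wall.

Q = 4.89×10^7 W

Q = kA·ΔT/L = 53.1 × 55.1 × |-12.3 °C − 20.3 °C| / 0.00195 = 4.89×10^7 W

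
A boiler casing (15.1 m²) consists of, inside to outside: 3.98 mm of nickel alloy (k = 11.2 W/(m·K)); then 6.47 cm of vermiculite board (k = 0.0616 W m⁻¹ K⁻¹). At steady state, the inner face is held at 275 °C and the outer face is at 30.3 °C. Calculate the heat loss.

Q = 3.52 kW

Series thermal resistances, inner to outer:
  R_nickel alloy = L/(kA) = 0.00398/(11.2·15.1) = 2.353×10^-5 K/W
  R_vermiculite board = L/(kA) = 0.0647/(0.0616·15.1) = 0.06956 K/W
ΣR = 2.353×10^-5 + 0.06956 = 0.06958 K/W
Q = ΔT/ΣR = (275 °C − 30.3 °C)/0.06958 = 3520 W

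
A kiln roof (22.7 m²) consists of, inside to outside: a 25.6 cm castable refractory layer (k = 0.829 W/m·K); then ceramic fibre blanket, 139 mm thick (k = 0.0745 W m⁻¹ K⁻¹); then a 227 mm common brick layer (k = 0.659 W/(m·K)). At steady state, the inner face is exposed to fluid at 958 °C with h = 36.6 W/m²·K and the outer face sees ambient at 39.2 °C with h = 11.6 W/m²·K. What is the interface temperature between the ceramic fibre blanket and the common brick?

T = 190 °C

Series thermal resistances, inner to outer:
  R_conv,in = 1/(hA) = 1/(36.6·22.7) = 0.001204 K/W
  R_castable refractory = L/(kA) = 0.256/(0.829·22.7) = 0.01360 K/W
  R_ceramic fibre blanket = L/(kA) = 0.139/(0.0745·22.7) = 0.08219 K/W
  R_common brick = L/(kA) = 0.227/(0.659·22.7) = 0.01517 K/W
  R_conv,out = 1/(hA) = 1/(11.6·22.7) = 0.003798 K/W
ΣR = 0.001204 + 0.01360 + 0.08219 + 0.01517 + 0.003798 = 0.1160 K/W
Q = ΔT/ΣR = (958 °C − 39.2 °C)/0.1160 = 7921 W
From the inner boundary to the ceramic fibre blanket/common brick interface, ΣR_partial = 0.09699 K/W.
T_interface = T_in − Q·ΣR_partial = 958 °C − (7921)(0.09699) = 190 °C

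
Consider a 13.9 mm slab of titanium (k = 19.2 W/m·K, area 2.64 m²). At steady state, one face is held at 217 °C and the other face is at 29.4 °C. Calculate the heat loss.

Q = 6.84×10^5 W

Q = kA·ΔT/L = 19.2 × 2.64 × |217 °C − 29.4 °C| / 0.0139 = 6.84×10^5 W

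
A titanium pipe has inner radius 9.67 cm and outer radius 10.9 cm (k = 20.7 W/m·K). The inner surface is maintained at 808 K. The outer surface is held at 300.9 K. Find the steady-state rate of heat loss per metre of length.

Q' = 2πk·ΔT/ln(r₂/r₁) = 2π × 20.7 × 507.1 / ln(0.109/0.0967) = 5.51×10^5 W/m

Q' = 551 kW/m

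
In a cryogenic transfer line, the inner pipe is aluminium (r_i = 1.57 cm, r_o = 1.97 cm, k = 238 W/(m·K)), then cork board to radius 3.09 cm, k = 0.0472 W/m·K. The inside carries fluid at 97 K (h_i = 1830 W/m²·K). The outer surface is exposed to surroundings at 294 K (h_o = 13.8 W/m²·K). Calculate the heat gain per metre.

Series thermal resistances, inner to outer:
  R'_conv,in = 1/(2πr h) = 1/(2π·0.0157·1830) = 0.005539 m·K/W
  R'_aluminium = ln(0.0197/0.0157)/(2πk) = 0.2270/(2π·238) = 1.518×10^-4 m·K/W
  R'_cork board = ln(0.0309/0.0197)/(2πk) = 0.4501/(2π·0.0472) = 1.518 m·K/W
  R'_conv,out = 1/(2πr h) = 1/(2π·0.0309·13.8) = 0.3732 m·K/W
ΣR = 0.005539 + 1.518×10^-4 + 1.518 + 0.3732 = 1.897 m·K/W
Q' = ΔT/ΣR = (97 K − 294 K)/1.897 = -104 W/m
(Negative Q' ⇒ heat flows inward; heat gain = 104 W/m.)

Q' = 104 W/m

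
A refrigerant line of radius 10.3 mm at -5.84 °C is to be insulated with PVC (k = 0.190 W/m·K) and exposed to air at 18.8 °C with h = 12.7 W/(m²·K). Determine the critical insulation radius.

r_cr = 1.50 cm

For a cylinder, r_cr = k_ins/h = 0.190/12.7 = 0.0150 m = 1.50 cm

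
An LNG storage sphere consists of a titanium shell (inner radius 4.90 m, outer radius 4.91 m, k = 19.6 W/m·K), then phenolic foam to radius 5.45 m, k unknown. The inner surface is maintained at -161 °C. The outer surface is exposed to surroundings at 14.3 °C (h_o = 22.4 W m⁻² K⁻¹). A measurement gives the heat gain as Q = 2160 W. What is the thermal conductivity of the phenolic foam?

k = 0.0198 W/m·K

ΣR = ΔT/Q = |-161 − 14.3|/2160 = 0.08116 K/W
Known resistances:
  R_titanium = (1/4.90 − 1/4.91)/(4πk) = 4.156×10^-4/(4π·19.6) = 1.688×10^-6 K/W
  R_conv,out = 1/(4πr²h) = 1/(4π·5.45²·22.4) = 1.196×10^-4 K/W
R_phenolic foam = ΣR − ΣR_known = 0.08116 − 1.213×10^-4 = 0.08104 K/W
(1/r₁−1/r₂)/(4πk) = 0.08104 ⇒ k = 0.02018/(4π·0.08104) = 0.0198 W/m·K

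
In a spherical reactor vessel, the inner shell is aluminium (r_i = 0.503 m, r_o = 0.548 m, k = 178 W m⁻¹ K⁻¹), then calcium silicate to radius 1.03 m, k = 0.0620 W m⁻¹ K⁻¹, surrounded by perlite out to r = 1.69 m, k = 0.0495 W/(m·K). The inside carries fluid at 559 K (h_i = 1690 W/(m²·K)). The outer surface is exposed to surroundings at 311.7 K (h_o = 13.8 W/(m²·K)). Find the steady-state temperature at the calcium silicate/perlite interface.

Series thermal resistances, inner to outer:
  R_conv,in = 1/(4πr²h) = 1/(4π·0.503²·1690) = 1.861×10^-4 K/W
  R_aluminium = (1/0.503 − 1/0.548)/(4πk) = 0.1633/(4π·178) = 7.299×10^-5 K/W
  R_calcium silicate = (1/0.548 − 1/1.03)/(4πk) = 0.8539/(4π·0.0620) = 1.096 K/W
  R_perlite = (1/1.03 − 1/1.69)/(4πk) = 0.3792/(4π·0.0495) = 0.6095 K/W
  R_conv,out = 1/(4πr²h) = 1/(4π·1.69²·13.8) = 0.002019 K/W
ΣR = 1.861×10^-4 + 7.299×10^-5 + 1.096 + 0.6095 + 0.002019 = 1.708 K/W
Q = ΔT/ΣR = (559 K − 311.7 K)/1.708 = 144.8 W
From the inner boundary to the calcium silicate/perlite interface, ΣR_partial = 1.096 K/W.
T_interface = T_in − Q·ΣR_partial = 559 K − (144.8)(1.096) = 400 K

T = 400 K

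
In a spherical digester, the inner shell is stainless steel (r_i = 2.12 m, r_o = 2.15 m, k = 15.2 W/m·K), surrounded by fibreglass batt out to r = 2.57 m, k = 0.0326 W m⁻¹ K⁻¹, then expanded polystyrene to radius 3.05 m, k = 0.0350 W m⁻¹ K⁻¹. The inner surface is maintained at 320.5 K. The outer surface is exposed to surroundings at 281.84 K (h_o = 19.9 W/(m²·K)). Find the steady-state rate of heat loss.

Resistance network (inner→outer):
  R_stainless steel = (1/2.12 − 1/2.15)/(4πk) = 0.006582/(4π·15.2) = 3.446×10^-5 K/W
  R_fibreglass batt = (1/2.15 − 1/2.57)/(4πk) = 0.07601/(4π·0.0326) = 0.1855 K/W
  R_expanded polystyrene = (1/2.57 − 1/3.05)/(4πk) = 0.06124/(4π·0.0350) = 0.1392 K/W
  R_conv,out = 1/(4πr²h) = 1/(4π·3.05²·19.9) = 4.299×10^-4 K/W
ΣR = 3.446×10^-5 + 0.1855 + 0.1392 + 4.299×10^-4 = 0.3252 K/W
Q = ΔT/ΣR = (320.5 K − 281.84 K)/0.3252 = 119 W

Q = 119 W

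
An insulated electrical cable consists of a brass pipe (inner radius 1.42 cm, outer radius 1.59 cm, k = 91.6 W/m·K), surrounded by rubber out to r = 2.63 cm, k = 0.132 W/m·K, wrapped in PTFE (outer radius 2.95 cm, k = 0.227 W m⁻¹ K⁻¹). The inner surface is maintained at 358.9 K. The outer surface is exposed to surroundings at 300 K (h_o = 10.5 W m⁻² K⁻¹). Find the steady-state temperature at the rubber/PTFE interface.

T = 329.1 K

Series thermal resistances, inner to outer:
  R'_brass = ln(0.0159/0.0142)/(2πk) = 0.1131/(2π·91.6) = 1.965×10^-4 m·K/W
  R'_rubber = ln(0.0263/0.0159)/(2πk) = 0.5032/(2π·0.132) = 0.6068 m·K/W
  R'_PTFE = ln(0.0295/0.0263)/(2πk) = 0.1148/(2π·0.227) = 0.08050 m·K/W
  R'_conv,out = 1/(2πr h) = 1/(2π·0.0295·10.5) = 0.5138 m·K/W
ΣR = 1.965×10^-4 + 0.6068 + 0.08050 + 0.5138 = 1.201 m·K/W
Q' = ΔT/ΣR = (358.9 K − 300 K)/1.201 = 49.04 W/m
From the inner boundary to the rubber/PTFE interface, ΣR_partial = 0.6070 m·K/W.
T_interface = T_in − Q'·ΣR_partial = 358.9 K − (49.04)(0.6070) = 329.1 K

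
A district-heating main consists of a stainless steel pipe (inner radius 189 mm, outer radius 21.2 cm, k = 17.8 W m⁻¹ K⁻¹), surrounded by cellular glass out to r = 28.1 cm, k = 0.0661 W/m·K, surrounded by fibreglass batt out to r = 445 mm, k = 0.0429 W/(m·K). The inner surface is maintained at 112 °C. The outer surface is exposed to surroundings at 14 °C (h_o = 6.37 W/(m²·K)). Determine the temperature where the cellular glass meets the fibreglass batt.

T = 84.7 °C

Resistance network (inner→outer):
  R'_stainless steel = ln(0.212/0.189)/(2πk) = 0.1148/(2π·17.8) = 0.001027 m·K/W
  R'_cellular glass = ln(0.281/0.212)/(2πk) = 0.2818/(2π·0.0661) = 0.6784 m·K/W
  R'_fibreglass batt = ln(0.445/0.281)/(2πk) = 0.4597/(2π·0.0429) = 1.706 m·K/W
  R'_conv,out = 1/(2πr h) = 1/(2π·0.445·6.37) = 0.05615 m·K/W
ΣR = 0.001027 + 0.6784 + 1.706 + 0.05615 = 2.442 m·K/W
Q' = ΔT/ΣR = (112 °C − 14 °C)/2.442 = 40.13 W/m
From the inner boundary to the cellular glass/fibreglass batt interface, ΣR_partial = 0.6794 m·K/W.
T_interface = T_in − Q'·ΣR_partial = 112 °C − (40.13)(0.6794) = 84.7 °C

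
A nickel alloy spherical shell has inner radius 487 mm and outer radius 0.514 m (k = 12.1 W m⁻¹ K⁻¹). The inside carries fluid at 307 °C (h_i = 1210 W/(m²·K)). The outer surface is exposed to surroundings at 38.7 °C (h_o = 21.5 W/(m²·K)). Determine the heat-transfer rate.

Series thermal resistances, inner to outer:
  R_conv,in = 1/(4πr²h) = 1/(4π·0.487²·1210) = 2.773×10^-4 K/W
  R_nickel alloy = (1/0.487 − 1/0.514)/(4πk) = 0.1079/(4π·12.1) = 7.094×10^-4 K/W
  R_conv,out = 1/(4πr²h) = 1/(4π·0.514²·21.5) = 0.01401 K/W
ΣR = 2.773×10^-4 + 7.094×10^-4 + 0.01401 = 0.01500 K/W
Q = ΔT/ΣR = (307 °C − 38.7 °C)/0.01500 = 17900 W

Q = 17900 W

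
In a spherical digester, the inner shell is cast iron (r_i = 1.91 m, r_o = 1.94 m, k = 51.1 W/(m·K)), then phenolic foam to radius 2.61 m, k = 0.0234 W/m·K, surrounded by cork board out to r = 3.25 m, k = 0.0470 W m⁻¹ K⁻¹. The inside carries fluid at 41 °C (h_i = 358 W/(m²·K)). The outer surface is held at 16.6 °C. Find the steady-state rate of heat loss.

Q = 42.2 W

Treat each layer as a resistance in series:
  R_conv,in = 1/(4πr²h) = 1/(4π·1.91²·358) = 6.093×10^-5 K/W
  R_cast iron = (1/1.91 − 1/1.94)/(4πk) = 0.008096/(4π·51.1) = 1.261×10^-5 K/W
  R_phenolic foam = (1/1.94 − 1/2.61)/(4πk) = 0.1323/(4π·0.0234) = 0.4500 K/W
  R_cork board = (1/2.61 − 1/3.25)/(4πk) = 0.07545/(4π·0.0470) = 0.1277 K/W
ΣR = 6.093×10^-5 + 1.261×10^-5 + 0.4500 + 0.1277 = 0.5778 K/W
Q = ΔT/ΣR = (41 °C − 16.6 °C)/0.5778 = 42.2 W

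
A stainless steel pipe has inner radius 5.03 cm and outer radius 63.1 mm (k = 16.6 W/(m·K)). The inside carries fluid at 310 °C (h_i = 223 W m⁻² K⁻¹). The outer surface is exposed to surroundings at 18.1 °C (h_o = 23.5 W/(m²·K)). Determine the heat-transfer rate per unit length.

Series thermal resistances, inner to outer:
  R'_conv,in = 1/(2πr h) = 1/(2π·0.0503·223) = 0.01419 m·K/W
  R'_stainless steel = ln(0.0631/0.0503)/(2πk) = 0.2267/(2π·16.6) = 0.002174 m·K/W
  R'_conv,out = 1/(2πr h) = 1/(2π·0.0631·23.5) = 0.1073 m·K/W
ΣR = 0.01419 + 0.002174 + 0.1073 = 0.1237 m·K/W
Q' = ΔT/ΣR = (310 °C − 18.1 °C)/0.1237 = 2360 W/m

Q' = 2.36 kW/m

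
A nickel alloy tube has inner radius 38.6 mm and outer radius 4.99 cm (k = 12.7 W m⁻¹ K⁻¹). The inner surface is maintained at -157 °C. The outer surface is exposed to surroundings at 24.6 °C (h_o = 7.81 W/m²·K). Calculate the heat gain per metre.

Series thermal resistances, inner to outer:
  R'_nickel alloy = ln(0.0499/0.0386)/(2πk) = 0.2568/(2π·12.7) = 0.003218 m·K/W
  R'_conv,out = 1/(2πr h) = 1/(2π·0.0499·7.81) = 0.4084 m·K/W
ΣR = 0.003218 + 0.4084 = 0.4116 m·K/W
Q' = ΔT/ΣR = (-157 °C − 24.6 °C)/0.4116 = -441 W/m
(Negative Q' ⇒ heat flows inward; heat gain = 441 W/m.)

Q' = 441 W/m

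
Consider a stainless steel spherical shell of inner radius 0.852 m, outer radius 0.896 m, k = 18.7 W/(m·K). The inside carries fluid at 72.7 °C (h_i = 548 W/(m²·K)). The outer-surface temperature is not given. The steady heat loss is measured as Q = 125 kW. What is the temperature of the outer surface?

T_out = 17.0 °C

Series resistances:
  R_conv,in = 1/(4πr²h) = 1/(4π·0.852²·548) = 2.000×10^-4 K/W
  R_stainless steel = (1/0.852 − 1/0.896)/(4πk) = 0.05764/(4π·18.7) = 2.453×10^-4 K/W
ΣR = 4.453×10^-4 K/W
ΔT = Q·ΣR = 1.25×10^5 × 4.453×10^-4 = 55.66 K
Heat flows outward, so T_out = T_in − ΔT = 72.7 − 55.66 = 17.0 °C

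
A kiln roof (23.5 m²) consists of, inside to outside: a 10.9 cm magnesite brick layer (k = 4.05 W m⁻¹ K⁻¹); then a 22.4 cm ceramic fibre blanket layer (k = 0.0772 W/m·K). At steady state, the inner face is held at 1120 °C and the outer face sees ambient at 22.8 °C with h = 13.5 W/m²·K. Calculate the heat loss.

Q = 8.59 kW

Treat each layer as a resistance in series:
  R_magnesite brick = L/(kA) = 0.109/(4.05·23.5) = 0.001145 K/W
  R_ceramic fibre blanket = L/(kA) = 0.224/(0.0772·23.5) = 0.1235 K/W
  R_conv,out = 1/(hA) = 1/(13.5·23.5) = 0.003152 K/W
ΣR = 0.001145 + 0.1235 + 0.003152 = 0.1278 K/W
Q = ΔT/ΣR = (1120 °C − 22.8 °C)/0.1278 = 8590 W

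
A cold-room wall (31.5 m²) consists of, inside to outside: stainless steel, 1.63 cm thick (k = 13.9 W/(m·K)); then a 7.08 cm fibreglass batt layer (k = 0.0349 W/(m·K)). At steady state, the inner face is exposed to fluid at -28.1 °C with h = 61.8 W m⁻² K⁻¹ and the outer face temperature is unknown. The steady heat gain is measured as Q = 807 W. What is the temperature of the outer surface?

Series resistances:
  R_conv,in = 1/(hA) = 1/(61.8·31.5) = 5.137×10^-4 K/W
  R_stainless steel = L/(kA) = 0.0163/(13.9·31.5) = 3.723×10^-5 K/W
  R_fibreglass batt = L/(kA) = 0.0708/(0.0349·31.5) = 0.06440 K/W
ΣR = 0.06495 K/W
ΔT = Q·ΣR = 807 × 0.06495 = 52.41 K
Heat flows inward, so T_out = T_in + ΔT = -28.1 + 52.41 = 24.3 °C

T_out = 24.3 °C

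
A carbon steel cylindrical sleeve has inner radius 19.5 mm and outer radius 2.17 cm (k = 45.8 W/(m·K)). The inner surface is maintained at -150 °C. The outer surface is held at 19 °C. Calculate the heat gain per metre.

Q' = 4.55×10^5 W/m

Q' = 2πk·ΔT/ln(r₂/r₁) = 2π × 45.8 × 169 / ln(0.0217/0.0195) = 4.55×10^5 W/m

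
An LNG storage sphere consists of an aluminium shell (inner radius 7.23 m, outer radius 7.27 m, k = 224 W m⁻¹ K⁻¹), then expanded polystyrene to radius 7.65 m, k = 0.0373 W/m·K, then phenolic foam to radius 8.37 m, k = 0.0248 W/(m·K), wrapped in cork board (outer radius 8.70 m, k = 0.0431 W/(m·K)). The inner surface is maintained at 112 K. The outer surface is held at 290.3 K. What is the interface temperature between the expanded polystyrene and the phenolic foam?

Resistance network (inner→outer):
  R_aluminium = (1/7.23 − 1/7.27)/(4πk) = 7.610×10^-4/(4π·224) = 2.704×10^-7 K/W
  R_expanded polystyrene = (1/7.27 − 1/7.65)/(4πk) = 0.006833/(4π·0.0373) = 0.01458 K/W
  R_phenolic foam = (1/7.65 − 1/8.37)/(4πk) = 0.01124/(4π·0.0248) = 0.03608 K/W
  R_cork board = (1/8.37 − 1/8.70)/(4πk) = 0.004532/(4π·0.0431) = 0.008367 K/W
ΣR = 2.704×10^-7 + 0.01458 + 0.03608 + 0.008367 = 0.05903 K/W
Q = ΔT/ΣR = (112 K − 290.3 K)/0.05903 = -3020 W
From the inner boundary to the expanded polystyrene/phenolic foam interface, ΣR_partial = 0.01458 K/W.
T_interface = T_in − Q·ΣR_partial = 112 K − (-3020)(0.01458) = 156 K

T = 156 K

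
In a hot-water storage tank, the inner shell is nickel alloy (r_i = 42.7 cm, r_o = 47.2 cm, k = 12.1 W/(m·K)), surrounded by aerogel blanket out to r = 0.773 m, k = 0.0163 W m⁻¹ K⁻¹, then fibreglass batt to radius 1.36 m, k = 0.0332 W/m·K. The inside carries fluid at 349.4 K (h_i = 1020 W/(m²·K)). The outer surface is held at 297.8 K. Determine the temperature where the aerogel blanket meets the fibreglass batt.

Treat each layer as a resistance in series:
  R_conv,in = 1/(4πr²h) = 1/(4π·0.427²·1020) = 4.279×10^-4 K/W
  R_nickel alloy = (1/0.427 − 1/0.472)/(4πk) = 0.2233/(4π·12.1) = 0.001468 K/W
  R_aerogel blanket = (1/0.472 − 1/0.773)/(4πk) = 0.8250/(4π·0.0163) = 4.028 K/W
  R_fibreglass batt = (1/0.773 − 1/1.36)/(4πk) = 0.5584/(4π·0.0332) = 1.338 K/W
ΣR = 4.279×10^-4 + 0.001468 + 4.028 + 1.338 = 5.368 K/W
Q = ΔT/ΣR = (349.4 K − 297.8 K)/5.368 = 9.613 W
From the inner boundary to the aerogel blanket/fibreglass batt interface, ΣR_partial = 4.030 K/W.
T_interface = T_in − Q·ΣR_partial = 349.4 K − (9.613)(4.030) = 310.7 K

T = 310.7 K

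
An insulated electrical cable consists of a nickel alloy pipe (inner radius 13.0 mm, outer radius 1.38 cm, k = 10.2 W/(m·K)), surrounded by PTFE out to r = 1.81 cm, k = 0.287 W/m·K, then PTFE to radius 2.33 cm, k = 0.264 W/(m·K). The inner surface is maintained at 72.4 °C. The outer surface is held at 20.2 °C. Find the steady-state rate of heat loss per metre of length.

Resistance network (inner→outer):
  R'_nickel alloy = ln(0.0138/0.0130)/(2πk) = 0.05972/(2π·10.2) = 9.318×10^-4 m·K/W
  R'_PTFE = ln(0.0181/0.0138)/(2πk) = 0.2712/(2π·0.287) = 0.1504 m·K/W
  R'_PTFE = ln(0.0233/0.0181)/(2πk) = 0.2525/(2π·0.264) = 0.1522 m·K/W
ΣR = 9.318×10^-4 + 0.1504 + 0.1522 = 0.3035 m·K/W
Q' = ΔT/ΣR = (72.4 °C − 20.2 °C)/0.3035 = 172 W/m

Q' = 172 W/m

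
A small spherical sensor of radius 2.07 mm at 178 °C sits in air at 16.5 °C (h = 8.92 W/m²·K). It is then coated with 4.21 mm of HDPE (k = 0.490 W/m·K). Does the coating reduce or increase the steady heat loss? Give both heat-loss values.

Critical radius for a sphere: r_cr = 2k/h = 0.110 m = 11.0 cm.
Outer radius after coating: r₂ = 0.00207 + 0.00421 = 0.00628 m.
Since r₁ < r_cr and r₂ ≤ r_cr, the coating moves toward the maximum at r_cr — heat loss rises.
Bare: R = 1/(4πr₁²h) = 2082 K/W; Q = 161.5/2082 = 0.0776 W.
Coated: R = R_cond + R_conv = 278.8 K/W; Q = 161.5/278.8 = 0.579 W.

increases: 0.0776 → 0.579 W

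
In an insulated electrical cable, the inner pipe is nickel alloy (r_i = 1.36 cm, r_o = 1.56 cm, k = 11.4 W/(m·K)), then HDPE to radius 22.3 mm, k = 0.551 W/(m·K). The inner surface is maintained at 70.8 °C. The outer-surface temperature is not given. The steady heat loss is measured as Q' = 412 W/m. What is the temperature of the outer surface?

Series resistances:
  R'_nickel alloy = ln(0.0156/0.0136)/(2πk) = 0.1372/(2π·11.4) = 0.001915 m·K/W
  R'_HDPE = ln(0.0223/0.0156)/(2πk) = 0.3573/(2π·0.551) = 0.1032 m·K/W
ΣR = 0.1051 m·K/W
ΔT = Q'·ΣR = 412 × 0.1051 = 43.30 K
Heat flows outward, so T_out = T_in − ΔT = 70.8 − 43.30 = 27.5 °C

T_out = 27.5 °C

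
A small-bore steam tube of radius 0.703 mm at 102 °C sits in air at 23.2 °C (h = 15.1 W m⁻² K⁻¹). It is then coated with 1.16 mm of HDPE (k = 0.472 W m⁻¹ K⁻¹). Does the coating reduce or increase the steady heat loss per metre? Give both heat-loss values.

increases: 5.26 → 13.2 W/m

Critical radius for a cylinder: r_cr = k/h = 0.0313 m = 3.13 cm.
Outer radius after coating: r₂ = 7.03×10^-4 + 0.00116 = 0.001863 m.
Since r₁ < r_cr and r₂ ≤ r_cr, the coating moves toward the maximum at r_cr — heat loss rises.
Bare: R = 1/(2πr₁h) = 14.99 m·K/W; Q = 78.8/14.99 = 5.26 W/m.
Coated: R = R_cond + R_conv = 5.986 m·K/W; Q = 78.8/5.986 = 13.2 W/m.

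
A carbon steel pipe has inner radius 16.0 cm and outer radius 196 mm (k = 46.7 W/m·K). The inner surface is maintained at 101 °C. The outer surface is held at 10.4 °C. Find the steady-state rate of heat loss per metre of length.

Q' = 1.31×10^5 W/m

Q' = 2πk·ΔT/ln(r₂/r₁) = 2π × 46.7 × 90.6 / ln(0.196/0.160) = 1.31×10^5 W/m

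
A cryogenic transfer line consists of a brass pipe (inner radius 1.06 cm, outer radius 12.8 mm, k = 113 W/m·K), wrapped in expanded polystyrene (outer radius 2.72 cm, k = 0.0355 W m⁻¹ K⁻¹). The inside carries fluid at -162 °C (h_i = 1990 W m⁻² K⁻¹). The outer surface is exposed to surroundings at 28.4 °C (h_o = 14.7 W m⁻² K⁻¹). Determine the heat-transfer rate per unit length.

Series thermal resistances, inner to outer:
  R'_conv,in = 1/(2πr h) = 1/(2π·0.0106·1990) = 0.007545 m·K/W
  R'_brass = ln(0.0128/0.0106)/(2πk) = 0.1886/(2π·113) = 2.656×10^-4 m·K/W
  R'_expanded polystyrene = ln(0.0272/0.0128)/(2πk) = 0.7538/(2π·0.0355) = 3.379 m·K/W
  R'_conv,out = 1/(2πr h) = 1/(2π·0.0272·14.7) = 0.3980 m·K/W
ΣR = 0.007545 + 2.656×10^-4 + 3.379 + 0.3980 = 3.785 m·K/W
Q' = ΔT/ΣR = (-162 °C − 28.4 °C)/3.785 = -50.3 W/m
(Negative Q' ⇒ heat flows inward; heat gain = 50.3 W/m.)

Q' = 50.3 W/m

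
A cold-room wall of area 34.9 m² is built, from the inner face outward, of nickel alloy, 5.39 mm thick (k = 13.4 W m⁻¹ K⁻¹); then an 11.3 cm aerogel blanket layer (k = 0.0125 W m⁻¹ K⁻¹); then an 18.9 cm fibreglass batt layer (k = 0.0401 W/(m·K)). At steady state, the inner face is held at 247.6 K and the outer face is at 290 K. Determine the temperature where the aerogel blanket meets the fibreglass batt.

Treat each layer as a resistance in series:
  R_nickel alloy = L/(kA) = 0.00539/(13.4·34.9) = 1.153×10^-5 K/W
  R_aerogel blanket = L/(kA) = 0.113/(0.0125·34.9) = 0.2590 K/W
  R_fibreglass batt = L/(kA) = 0.189/(0.0401·34.9) = 0.1350 K/W
ΣR = 1.153×10^-5 + 0.2590 + 0.1350 = 0.3940 K/W
Q = ΔT/ΣR = (247.6 K − 290 K)/0.3940 = -107.6 W
From the inner boundary to the aerogel blanket/fibreglass batt interface, ΣR_partial = 0.2590 K/W.
T_interface = T_in − Q·ΣR_partial = 247.6 K − (-107.6)(0.2590) = 275.47 K

T = 275.47 K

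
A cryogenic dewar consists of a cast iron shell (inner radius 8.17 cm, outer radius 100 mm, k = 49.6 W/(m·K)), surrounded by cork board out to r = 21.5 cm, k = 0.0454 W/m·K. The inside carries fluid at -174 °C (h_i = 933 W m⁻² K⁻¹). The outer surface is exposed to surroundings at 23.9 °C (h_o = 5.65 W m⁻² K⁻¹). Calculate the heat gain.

Q = 20.4 W

Treat each layer as a resistance in series:
  R_conv,in = 1/(4πr²h) = 1/(4π·0.0817²·933) = 0.01278 K/W
  R_cast iron = (1/0.0817 − 1/0.100)/(4πk) = 2.240/(4π·49.6) = 0.003594 K/W
  R_cork board = (1/0.100 − 1/0.215)/(4πk) = 5.349/(4π·0.0454) = 9.375 K/W
  R_conv,out = 1/(4πr²h) = 1/(4π·0.215²·5.65) = 0.3047 K/W
ΣR = 0.01278 + 0.003594 + 9.375 + 0.3047 = 9.696 K/W
Q = ΔT/ΣR = (-174 °C − 23.9 °C)/9.696 = -20.4 W
(Negative Q ⇒ heat flows inward; heat gain = 20.4 W.)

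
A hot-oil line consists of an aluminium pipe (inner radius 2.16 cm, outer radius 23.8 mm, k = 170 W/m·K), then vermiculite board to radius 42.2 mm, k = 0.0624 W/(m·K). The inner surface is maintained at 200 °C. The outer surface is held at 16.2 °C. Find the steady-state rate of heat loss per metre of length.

Q' = 126 W/m

Treat each layer as a resistance in series:
  R'_aluminium = ln(0.0238/0.0216)/(2πk) = 0.09699/(2π·170) = 9.080×10^-5 m·K/W
  R'_vermiculite board = ln(0.0422/0.0238)/(2πk) = 0.5727/(2π·0.0624) = 1.461 m·K/W
ΣR = 9.080×10^-5 + 1.461 = 1.461 m·K/W
Q' = ΔT/ΣR = (200 °C − 16.2 °C)/1.461 = 126 W/m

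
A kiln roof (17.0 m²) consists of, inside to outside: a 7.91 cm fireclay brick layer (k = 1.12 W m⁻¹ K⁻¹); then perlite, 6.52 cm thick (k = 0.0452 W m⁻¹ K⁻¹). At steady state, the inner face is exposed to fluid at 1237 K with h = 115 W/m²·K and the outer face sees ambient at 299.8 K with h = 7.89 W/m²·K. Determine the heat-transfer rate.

Q = 9.66 kW

Resistance network (inner→outer):
  R_conv,in = 1/(hA) = 1/(115·17.0) = 5.115×10^-4 K/W
  R_fireclay brick = L/(kA) = 0.0791/(1.12·17.0) = 0.004154 K/W
  R_perlite = L/(kA) = 0.0652/(0.0452·17.0) = 0.08485 K/W
  R_conv,out = 1/(hA) = 1/(7.89·17.0) = 0.007455 K/W
ΣR = 5.115×10^-4 + 0.004154 + 0.08485 + 0.007455 = 0.09697 K/W
Q = ΔT/ΣR = (1237 K − 299.8 K)/0.09697 = 9660 W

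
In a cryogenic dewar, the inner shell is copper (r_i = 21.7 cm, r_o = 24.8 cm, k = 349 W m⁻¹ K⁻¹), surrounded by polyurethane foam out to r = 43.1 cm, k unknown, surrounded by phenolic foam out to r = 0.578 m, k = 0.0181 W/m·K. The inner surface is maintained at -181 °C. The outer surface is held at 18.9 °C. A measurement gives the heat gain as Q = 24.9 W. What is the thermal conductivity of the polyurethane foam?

ΣR = ΔT/Q = |-181 − 18.9|/24.9 = 8.028 K/W
Known resistances:
  R_copper = (1/0.217 − 1/0.248)/(4πk) = 0.5760/(4π·349) = 1.313×10^-4 K/W
  R_phenolic foam = (1/0.431 − 1/0.578)/(4πk) = 0.5901/(4π·0.0181) = 2.594 K/W
R_polyurethane foam = ΣR − ΣR_known = 8.028 − 2.594 = 5.434 K/W
(1/r₁−1/r₂)/(4πk) = 5.434 ⇒ k = 1.712/(4π·5.434) = 0.0251 W/m·K

k = 0.0251 W/m·K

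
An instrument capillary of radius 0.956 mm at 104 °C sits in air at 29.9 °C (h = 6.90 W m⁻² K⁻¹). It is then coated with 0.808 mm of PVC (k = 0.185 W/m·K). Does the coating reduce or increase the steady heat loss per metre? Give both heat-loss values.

Critical radius for a cylinder: r_cr = k/h = 0.0268 m = 2.68 cm.
Outer radius after coating: r₂ = 9.56×10^-4 + 8.08×10^-4 = 0.001764 m.
Since r₁ < r_cr and r₂ ≤ r_cr, the coating moves toward the maximum at r_cr — heat loss rises.
Bare: R = 1/(2πr₁h) = 24.13 m·K/W; Q = 74.1/24.13 = 3.07 W/m.
Coated: R = R_cond + R_conv = 13.60 m·K/W; Q = 74.1/13.60 = 5.45 W/m.

increases: 3.07 → 5.45 W/m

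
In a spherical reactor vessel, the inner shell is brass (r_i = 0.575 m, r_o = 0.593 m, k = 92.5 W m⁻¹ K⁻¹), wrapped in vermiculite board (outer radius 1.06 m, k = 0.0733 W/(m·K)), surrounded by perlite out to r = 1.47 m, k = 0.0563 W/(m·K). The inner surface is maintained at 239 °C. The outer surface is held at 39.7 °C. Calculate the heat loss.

Q = 169 W

Treat each layer as a resistance in series:
  R_brass = (1/0.575 − 1/0.593)/(4πk) = 0.05279/(4π·92.5) = 4.541×10^-5 K/W
  R_vermiculite board = (1/0.593 − 1/1.06)/(4πk) = 0.7429/(4π·0.0733) = 0.8066 K/W
  R_perlite = (1/1.06 − 1/1.47)/(4πk) = 0.2631/(4π·0.0563) = 0.3719 K/W
ΣR = 4.541×10^-5 + 0.8066 + 0.3719 = 1.179 K/W
Q = ΔT/ΣR = (239 °C − 39.7 °C)/1.179 = 169 W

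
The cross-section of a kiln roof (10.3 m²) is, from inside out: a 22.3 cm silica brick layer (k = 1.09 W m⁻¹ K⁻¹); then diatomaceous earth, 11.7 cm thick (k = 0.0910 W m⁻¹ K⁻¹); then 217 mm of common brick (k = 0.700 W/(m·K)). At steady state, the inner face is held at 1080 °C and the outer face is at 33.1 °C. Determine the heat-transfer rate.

Series thermal resistances, inner to outer:
  R_silica brick = L/(kA) = 0.223/(1.09·10.3) = 0.01986 K/W
  R_diatomaceous earth = L/(kA) = 0.117/(0.0910·10.3) = 0.1248 K/W
  R_common brick = L/(kA) = 0.217/(0.700·10.3) = 0.03010 K/W
ΣR = 0.01986 + 0.1248 + 0.03010 = 0.1748 K/W
Q = ΔT/ΣR = (1080 °C − 33.1 °C)/0.1748 = 5990 W

Q = 5.99 kW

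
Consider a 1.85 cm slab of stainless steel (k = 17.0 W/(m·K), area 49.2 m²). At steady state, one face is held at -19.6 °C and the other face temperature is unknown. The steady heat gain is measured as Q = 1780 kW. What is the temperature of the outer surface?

Series resistances:
  R_stainless steel = L/(kA) = 0.0185/(17.0·49.2) = 2.212×10^-5 K/W
ΣR = 2.212×10^-5 K/W
ΔT = Q·ΣR = 1.78×10^6 × 2.212×10^-5 = 39.37 K
Heat flows inward, so T_out = T_in + ΔT = -19.6 + 39.37 = 19.8 °C

T_out = 19.8 °C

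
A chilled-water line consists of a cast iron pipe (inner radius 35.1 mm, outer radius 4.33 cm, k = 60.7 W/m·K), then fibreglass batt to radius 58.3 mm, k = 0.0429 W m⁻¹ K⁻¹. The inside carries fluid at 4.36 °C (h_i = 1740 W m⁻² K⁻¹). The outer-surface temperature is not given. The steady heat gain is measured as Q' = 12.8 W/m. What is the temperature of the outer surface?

Sum the resistances:
  R'_conv,in = 1/(2πr h) = 1/(2π·0.0351·1740) = 0.002606 m·K/W
  R'_cast iron = ln(0.0433/0.0351)/(2πk) = 0.2100/(2π·60.7) = 5.505×10^-4 m·K/W
  R'_fibreglass batt = ln(0.0583/0.0433)/(2πk) = 0.2974/(2π·0.0429) = 1.104 m·K/W
ΣR = 1.107 m·K/W
ΔT = Q'·ΣR = 12.8 × 1.107 = 14.17 K
Heat flows inward, so T_out = T_in + ΔT = 4.36 + 14.17 = 18.5 °C

T_out = 18.5 °C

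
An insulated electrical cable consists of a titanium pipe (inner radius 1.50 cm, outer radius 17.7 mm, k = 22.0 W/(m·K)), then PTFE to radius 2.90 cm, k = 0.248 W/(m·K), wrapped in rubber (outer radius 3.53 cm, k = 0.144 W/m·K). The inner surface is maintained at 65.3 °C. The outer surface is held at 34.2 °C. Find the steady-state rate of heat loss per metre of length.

Q' = 58.1 W/m

Treat each layer as a resistance in series:
  R'_titanium = ln(0.0177/0.0150)/(2πk) = 0.1655/(2π·22.0) = 0.001197 m·K/W
  R'_PTFE = ln(0.0290/0.0177)/(2πk) = 0.4937/(2π·0.248) = 0.3169 m·K/W
  R'_rubber = ln(0.0353/0.0290)/(2πk) = 0.1966/(2π·0.144) = 0.2173 m·K/W
ΣR = 0.001197 + 0.3169 + 0.2173 = 0.5354 m·K/W
Q' = ΔT/ΣR = (65.3 °C − 34.2 °C)/0.5354 = 58.1 W/m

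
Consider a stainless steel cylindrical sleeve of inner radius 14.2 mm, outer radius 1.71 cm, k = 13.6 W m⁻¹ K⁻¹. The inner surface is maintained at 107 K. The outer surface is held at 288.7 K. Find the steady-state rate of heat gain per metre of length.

Q' = 2πk·ΔT/ln(r₂/r₁) = 2π × 13.6 × 181.7 / ln(0.0171/0.0142) = 83500 W/m

Q' = 83.5 kW/m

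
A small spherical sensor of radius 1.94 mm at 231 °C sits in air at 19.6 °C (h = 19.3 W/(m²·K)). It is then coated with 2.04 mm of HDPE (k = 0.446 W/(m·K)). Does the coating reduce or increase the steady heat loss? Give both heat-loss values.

Critical radius for a sphere: r_cr = 2k/h = 0.0462 m = 4.62 cm.
Outer radius after coating: r₂ = 0.00194 + 0.00204 = 0.00398 m.
Since r₁ < r_cr and r₂ ≤ r_cr, the coating moves toward the maximum at r_cr — heat loss rises.
Bare: R = 1/(4πr₁²h) = 1096 K/W; Q = 211.4/1096 = 0.193 W.
Coated: R = R_cond + R_conv = 307.4 K/W; Q = 211.4/307.4 = 0.688 W.

increases: 0.193 → 0.688 W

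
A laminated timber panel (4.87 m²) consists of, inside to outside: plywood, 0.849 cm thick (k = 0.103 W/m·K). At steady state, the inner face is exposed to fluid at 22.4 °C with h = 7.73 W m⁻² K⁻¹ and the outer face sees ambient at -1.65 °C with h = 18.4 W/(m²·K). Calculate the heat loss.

Q = 440 W

Resistance network (inner→outer):
  R_conv,in = 1/(hA) = 1/(7.73·4.87) = 0.02656 K/W
  R_plywood = L/(kA) = 0.00849/(0.103·4.87) = 0.01693 K/W
  R_conv,out = 1/(hA) = 1/(18.4·4.87) = 0.01116 K/W
ΣR = 0.02656 + 0.01693 + 0.01116 = 0.05465 K/W
Q = ΔT/ΣR = (22.4 °C − -1.65 °C)/0.05465 = 440 W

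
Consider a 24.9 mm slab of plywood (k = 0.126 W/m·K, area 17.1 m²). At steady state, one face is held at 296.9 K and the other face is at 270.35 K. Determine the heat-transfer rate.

Q = kA·ΔT/L = 0.126 × 17.1 × |296.9 K − 270.35 K| / 0.0249 = 2300 W

Q = 2.30 kW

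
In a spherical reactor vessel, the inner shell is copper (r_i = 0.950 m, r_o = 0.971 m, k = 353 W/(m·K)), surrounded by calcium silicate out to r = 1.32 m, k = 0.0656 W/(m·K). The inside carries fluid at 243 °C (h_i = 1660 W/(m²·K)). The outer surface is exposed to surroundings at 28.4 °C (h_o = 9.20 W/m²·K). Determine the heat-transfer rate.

Series thermal resistances, inner to outer:
  R_conv,in = 1/(4πr²h) = 1/(4π·0.950²·1660) = 5.312×10^-5 K/W
  R_copper = (1/0.950 − 1/0.971)/(4πk) = 0.02277/(4π·353) = 5.132×10^-6 K/W
  R_calcium silicate = (1/0.971 − 1/1.32)/(4πk) = 0.2723/(4π·0.0656) = 0.3303 K/W
  R_conv,out = 1/(4πr²h) = 1/(4π·1.32²·9.20) = 0.004964 K/W
ΣR = 5.312×10^-5 + 5.132×10^-6 + 0.3303 + 0.004964 = 0.3353 K/W
Q = ΔT/ΣR = (243 °C − 28.4 °C)/0.3353 = 640 W

Q = 640 W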